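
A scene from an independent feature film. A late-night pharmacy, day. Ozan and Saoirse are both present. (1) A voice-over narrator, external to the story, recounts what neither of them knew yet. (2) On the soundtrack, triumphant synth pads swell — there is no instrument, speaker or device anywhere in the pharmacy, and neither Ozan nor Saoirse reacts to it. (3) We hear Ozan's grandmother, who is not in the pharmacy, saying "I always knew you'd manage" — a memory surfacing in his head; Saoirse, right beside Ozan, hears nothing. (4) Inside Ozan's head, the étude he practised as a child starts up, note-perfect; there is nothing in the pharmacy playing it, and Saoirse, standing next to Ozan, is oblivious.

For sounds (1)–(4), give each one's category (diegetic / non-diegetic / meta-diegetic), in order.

non-diegetic, non-diegetic, meta-diegetic, meta-diegetic

(1) external voice-over — not a character, not heard by anyone in the scene → non-diegetic.
(2) is non-diegetic: score with no on-screen or off-screen source; it exists for the audience alone.
Sound (3): it's Ozan's recollection rendered as sound; the other character can't hear it, so meta-diegetic.
(4) the music is a memory playing inside Ozan's mind alone; no real-world source, Saoirse can't hear it → meta-diegetic.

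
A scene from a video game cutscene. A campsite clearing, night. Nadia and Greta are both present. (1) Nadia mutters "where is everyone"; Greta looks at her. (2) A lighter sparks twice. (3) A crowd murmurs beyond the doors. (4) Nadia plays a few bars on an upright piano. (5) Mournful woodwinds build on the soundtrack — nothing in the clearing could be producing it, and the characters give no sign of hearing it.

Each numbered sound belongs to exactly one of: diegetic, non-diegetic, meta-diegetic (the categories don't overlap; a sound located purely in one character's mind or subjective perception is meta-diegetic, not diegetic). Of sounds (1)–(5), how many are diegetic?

(1) is diegetic: spoken by a character present in the story world.
Sound (2): an in-world source (a lighter); characters could hear it, so diegetic.
Sound (3): a crowd is part of the location's real environment, so diegetic.
(4) is diegetic: Nadia is producing the music live, in the story world.
(5) it has no source in the story world and no character can hear it — it's underscore → non-diegetic.
Diegetic: (1), (2), (3), (4) — that's 4.

4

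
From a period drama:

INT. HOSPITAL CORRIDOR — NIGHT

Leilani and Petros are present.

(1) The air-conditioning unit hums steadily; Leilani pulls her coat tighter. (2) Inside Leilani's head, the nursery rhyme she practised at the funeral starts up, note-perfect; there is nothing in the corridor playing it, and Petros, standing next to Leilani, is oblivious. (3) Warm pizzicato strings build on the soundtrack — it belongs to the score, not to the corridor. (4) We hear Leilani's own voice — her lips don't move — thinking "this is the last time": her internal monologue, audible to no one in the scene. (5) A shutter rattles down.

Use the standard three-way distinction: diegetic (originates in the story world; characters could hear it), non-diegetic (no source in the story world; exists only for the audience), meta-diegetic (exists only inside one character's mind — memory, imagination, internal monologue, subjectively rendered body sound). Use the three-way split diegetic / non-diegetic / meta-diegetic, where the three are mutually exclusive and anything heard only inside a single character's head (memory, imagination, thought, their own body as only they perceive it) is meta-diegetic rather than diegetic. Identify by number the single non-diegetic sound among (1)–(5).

Sound (1): it's the actual ambient sound of the location, so diegetic.
Sound (2): remembered music, private to Leilani — Petros is oblivious because it isn't in the room, so meta-diegetic.
(3) is non-diegetic: it has no source in the story world and no character can hear it — it's underscore.
(4) Leilani's thought-voice: a private mental sound no other character can hear → meta-diegetic.
(5) is diegetic: the sound comes from a shutter physically present in the location.
Only (3) is non-diegetic.

3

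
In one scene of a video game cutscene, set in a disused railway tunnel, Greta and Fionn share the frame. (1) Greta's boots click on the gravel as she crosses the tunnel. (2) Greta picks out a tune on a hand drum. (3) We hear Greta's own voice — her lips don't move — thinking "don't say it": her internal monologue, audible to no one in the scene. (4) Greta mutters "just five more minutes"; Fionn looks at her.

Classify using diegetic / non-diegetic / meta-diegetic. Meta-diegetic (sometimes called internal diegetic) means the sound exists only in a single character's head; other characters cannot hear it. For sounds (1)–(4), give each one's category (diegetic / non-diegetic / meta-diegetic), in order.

diegetic, diegetic, meta-diegetic, diegetic

(1) it's the physical sound of Greta moving in the space → diegetic.
(2) is diegetic: the instrument and the performer are both in the scene.
Sound (3): it's Greta's unspoken thought, heard only by the audience via her subjectivity, so meta-diegetic.
Sound (4): Greta is a character speaking aloud in the scene, so diegetic.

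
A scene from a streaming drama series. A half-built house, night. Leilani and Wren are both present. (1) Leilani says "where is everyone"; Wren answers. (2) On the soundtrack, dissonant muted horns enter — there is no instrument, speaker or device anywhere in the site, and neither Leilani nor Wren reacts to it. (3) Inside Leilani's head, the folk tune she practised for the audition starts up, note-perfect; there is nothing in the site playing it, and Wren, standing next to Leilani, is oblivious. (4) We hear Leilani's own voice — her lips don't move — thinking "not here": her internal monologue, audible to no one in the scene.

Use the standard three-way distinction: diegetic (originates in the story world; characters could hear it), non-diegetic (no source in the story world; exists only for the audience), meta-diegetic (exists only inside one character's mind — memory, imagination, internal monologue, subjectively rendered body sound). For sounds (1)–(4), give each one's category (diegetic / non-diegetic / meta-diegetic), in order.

diegetic, non-diegetic, meta-diegetic, meta-diegetic

(1) on-screen dialogue — Leilani speaks and Wren is there to hear → diegetic.
Sound (2): score with no on-screen or off-screen source; it exists for the audience alone, so non-diegetic.
(3) the music is a memory playing inside Leilani's mind alone; no real-world source, Wren can't hear it → meta-diegetic.
(4) is meta-diegetic: it's Leilani's unspoken thought, heard only by the audience via her subjectivity.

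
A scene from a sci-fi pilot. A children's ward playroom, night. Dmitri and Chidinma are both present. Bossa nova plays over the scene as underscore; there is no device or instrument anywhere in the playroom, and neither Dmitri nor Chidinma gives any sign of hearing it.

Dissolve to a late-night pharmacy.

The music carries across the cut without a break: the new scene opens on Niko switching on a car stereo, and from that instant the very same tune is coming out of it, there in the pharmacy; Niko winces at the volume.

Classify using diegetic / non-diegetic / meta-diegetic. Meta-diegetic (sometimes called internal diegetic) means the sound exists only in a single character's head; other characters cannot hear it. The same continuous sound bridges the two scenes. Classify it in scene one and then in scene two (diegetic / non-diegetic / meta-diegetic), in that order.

Scene one: there's no in-world source anywhere and no character hears it — underscore for the audience only → non-diegetic.
Scene two: once Niko turns on a car stereo, the music has a real source in the story world and Niko reacts to it → diegetic.

non-diegetic, diegetic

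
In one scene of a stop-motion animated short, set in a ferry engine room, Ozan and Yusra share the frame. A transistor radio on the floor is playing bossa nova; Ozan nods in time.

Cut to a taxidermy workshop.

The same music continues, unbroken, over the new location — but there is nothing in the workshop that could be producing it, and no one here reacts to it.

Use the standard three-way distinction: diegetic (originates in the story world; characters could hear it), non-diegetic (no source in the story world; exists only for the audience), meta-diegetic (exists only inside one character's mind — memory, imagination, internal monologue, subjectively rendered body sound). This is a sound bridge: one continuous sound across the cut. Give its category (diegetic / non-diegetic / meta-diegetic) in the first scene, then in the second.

diegetic, non-diegetic

Scene one: a transistor radio is an on-screen source and Ozan reacts to it → diegetic.
Scene two: there is no source in the workshop and no one hears it — it's now underscore → non-diegetic.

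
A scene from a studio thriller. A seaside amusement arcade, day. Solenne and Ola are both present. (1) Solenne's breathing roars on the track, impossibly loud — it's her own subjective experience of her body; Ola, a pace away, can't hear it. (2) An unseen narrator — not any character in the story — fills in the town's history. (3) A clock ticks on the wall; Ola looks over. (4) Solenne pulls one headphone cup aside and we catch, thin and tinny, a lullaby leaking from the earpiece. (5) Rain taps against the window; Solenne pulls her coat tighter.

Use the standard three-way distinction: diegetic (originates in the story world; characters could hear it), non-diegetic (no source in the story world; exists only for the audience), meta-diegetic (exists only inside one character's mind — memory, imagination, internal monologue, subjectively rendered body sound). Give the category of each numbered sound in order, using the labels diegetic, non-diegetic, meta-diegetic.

Sound (1): point-of-audition from inside Solenne's body; not a sound in the room, so meta-diegetic.
(2) is non-diegetic: the narrator exists outside the story world, addressing only the audience.
(3) the sound comes from a clock physically present in the location → diegetic.
Sound (4): the headphones are an on-screen source, so diegetic.
(5) it's the actual ambient sound of the location → diegetic.

meta-diegetic, non-diegetic, diegetic, diegetic, diegetic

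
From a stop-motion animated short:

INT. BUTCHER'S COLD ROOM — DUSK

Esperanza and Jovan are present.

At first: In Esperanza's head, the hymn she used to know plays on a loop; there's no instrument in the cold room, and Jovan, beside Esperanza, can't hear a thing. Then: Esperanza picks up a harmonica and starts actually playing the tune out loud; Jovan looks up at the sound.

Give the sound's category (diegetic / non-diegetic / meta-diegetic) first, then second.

meta-diegetic, diegetic

First: the tune exists only as Esperanza's private memory; Jovan can't hear it → meta-diegetic.
Second: Esperanza is now producing it live on a harmonica, in the room, and Jovan hears it → diegetic.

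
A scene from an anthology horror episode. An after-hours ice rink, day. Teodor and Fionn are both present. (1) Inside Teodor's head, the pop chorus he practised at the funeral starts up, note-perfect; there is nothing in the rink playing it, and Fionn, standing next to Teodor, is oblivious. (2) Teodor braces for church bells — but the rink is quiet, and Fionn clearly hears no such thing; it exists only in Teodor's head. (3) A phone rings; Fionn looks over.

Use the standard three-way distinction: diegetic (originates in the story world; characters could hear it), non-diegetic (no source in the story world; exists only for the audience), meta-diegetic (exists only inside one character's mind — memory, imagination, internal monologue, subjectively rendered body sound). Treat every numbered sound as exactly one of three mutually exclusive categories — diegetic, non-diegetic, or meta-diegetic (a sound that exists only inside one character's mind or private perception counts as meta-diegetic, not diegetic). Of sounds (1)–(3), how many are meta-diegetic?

2

(1) it lives in Teodor's subjectivity, not in the rink → meta-diegetic.
(2) is meta-diegetic: Teodor alone 'hears' it — an imagined sound, not present in the space.
(3) a phone is a real object/event in the scene's world → diegetic.
So 2 of the 3 are meta-diegetic: (1), (2).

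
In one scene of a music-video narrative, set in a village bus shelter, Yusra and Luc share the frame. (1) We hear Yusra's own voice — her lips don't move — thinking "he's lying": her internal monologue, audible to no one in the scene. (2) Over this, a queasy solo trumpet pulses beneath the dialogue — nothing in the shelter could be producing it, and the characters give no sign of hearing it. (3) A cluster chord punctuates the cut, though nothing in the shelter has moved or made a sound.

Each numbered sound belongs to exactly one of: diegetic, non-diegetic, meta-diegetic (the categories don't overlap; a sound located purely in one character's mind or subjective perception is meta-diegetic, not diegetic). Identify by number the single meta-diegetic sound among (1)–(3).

(1) is meta-diegetic: Yusra's thought-voice: a private mental sound no other character can hear.
(2) nothing in the shelter produces it and the characters don't hear it — pure soundtrack → non-diegetic.
(3) is non-diegetic: nothing in the scene produces it; it's an accent added for the audience.
Only (1) is meta-diegetic.

1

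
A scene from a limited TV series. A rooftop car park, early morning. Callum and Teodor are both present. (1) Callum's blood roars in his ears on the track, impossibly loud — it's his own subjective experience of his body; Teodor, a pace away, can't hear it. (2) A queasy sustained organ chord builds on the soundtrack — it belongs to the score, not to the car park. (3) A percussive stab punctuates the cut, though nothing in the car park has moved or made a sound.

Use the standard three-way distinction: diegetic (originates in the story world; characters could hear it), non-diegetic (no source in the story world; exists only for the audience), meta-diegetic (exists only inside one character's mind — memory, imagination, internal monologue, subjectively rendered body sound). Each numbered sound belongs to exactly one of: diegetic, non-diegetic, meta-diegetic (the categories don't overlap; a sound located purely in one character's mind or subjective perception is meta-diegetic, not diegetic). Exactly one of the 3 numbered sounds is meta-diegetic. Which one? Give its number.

(1) a subjective body sound — Callum's private perception, inaudible to Teodor → meta-diegetic.
(2) is non-diegetic: nothing in the car park produces it and the characters don't hear it — pure soundtrack.
Sound (3): nothing in the scene produces it; it's an accent added for the audience, so non-diegetic.
Only (1) is meta-diegetic.

1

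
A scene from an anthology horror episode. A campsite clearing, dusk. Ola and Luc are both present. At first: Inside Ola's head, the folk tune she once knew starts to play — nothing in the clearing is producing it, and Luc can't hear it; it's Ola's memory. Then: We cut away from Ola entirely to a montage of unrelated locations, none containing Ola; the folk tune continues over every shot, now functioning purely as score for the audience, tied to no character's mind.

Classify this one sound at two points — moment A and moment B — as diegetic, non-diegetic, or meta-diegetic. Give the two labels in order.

meta-diegetic, non-diegetic

Moment A: the music lives inside Ola's mind alone; Luc can't hear it → meta-diegetic.
Moment B: once it plays over shots Ola isn't in, detached from any character's subjectivity, it's conventional underscore → non-diegetic.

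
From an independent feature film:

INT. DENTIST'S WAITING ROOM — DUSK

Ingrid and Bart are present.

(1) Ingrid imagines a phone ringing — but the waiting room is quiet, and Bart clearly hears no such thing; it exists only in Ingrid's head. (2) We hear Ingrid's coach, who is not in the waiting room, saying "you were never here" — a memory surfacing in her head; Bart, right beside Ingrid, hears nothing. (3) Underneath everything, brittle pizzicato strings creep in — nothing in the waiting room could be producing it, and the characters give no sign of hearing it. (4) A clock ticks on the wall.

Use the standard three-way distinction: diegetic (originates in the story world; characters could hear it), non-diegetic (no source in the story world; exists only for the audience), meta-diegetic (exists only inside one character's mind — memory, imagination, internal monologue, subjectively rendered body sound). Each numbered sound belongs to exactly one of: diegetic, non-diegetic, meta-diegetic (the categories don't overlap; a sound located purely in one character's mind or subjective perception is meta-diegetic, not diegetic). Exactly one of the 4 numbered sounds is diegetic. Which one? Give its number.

(1) Ingrid alone 'hears' it — an imagined sound, not present in the space → meta-diegetic.
(2) is meta-diegetic: the voice is a memory playing only inside Ingrid's mind; Bart can't hear it.
(3) it has no source in the story world and no character can hear it — it's underscore → non-diegetic.
(4) a clock is a real object/event in the scene's world → diegetic.
Only (4) is diegetic.

4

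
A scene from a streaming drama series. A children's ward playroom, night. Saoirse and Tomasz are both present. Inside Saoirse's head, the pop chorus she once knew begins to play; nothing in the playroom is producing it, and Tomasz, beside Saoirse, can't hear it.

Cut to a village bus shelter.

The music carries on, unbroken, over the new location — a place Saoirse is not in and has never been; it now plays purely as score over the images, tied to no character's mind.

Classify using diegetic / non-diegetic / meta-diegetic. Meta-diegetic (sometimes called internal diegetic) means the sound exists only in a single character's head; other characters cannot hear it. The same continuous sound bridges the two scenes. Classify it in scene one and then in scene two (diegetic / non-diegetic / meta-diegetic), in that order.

Scene one: the music exists only inside Saoirse's mind; Tomasz can't hear it → meta-diegetic.
Scene two: it's detached from Saoirse entirely and plays over unrelated images with no in-world source — conventional underscore → non-diegetic.

meta-diegetic, non-diegetic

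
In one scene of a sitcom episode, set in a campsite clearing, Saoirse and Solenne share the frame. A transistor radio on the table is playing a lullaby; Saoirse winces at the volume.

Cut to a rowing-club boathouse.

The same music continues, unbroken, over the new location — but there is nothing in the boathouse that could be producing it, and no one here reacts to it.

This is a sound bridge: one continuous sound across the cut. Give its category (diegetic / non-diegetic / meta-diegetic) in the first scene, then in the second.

Scene one: a transistor radio is an on-screen source and Saoirse reacts to it → diegetic.
Scene two: there is no source in the boathouse and no one hears it — it's now underscore → non-diegetic.

diegetic, non-diegetic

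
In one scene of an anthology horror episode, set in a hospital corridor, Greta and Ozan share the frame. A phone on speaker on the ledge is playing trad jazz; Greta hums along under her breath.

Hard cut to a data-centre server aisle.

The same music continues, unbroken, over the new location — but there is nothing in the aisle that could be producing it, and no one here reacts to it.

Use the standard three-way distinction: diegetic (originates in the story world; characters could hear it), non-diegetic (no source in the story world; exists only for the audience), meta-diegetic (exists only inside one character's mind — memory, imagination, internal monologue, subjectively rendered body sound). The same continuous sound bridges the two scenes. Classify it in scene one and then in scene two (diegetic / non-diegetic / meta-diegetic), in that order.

diegetic, non-diegetic

Scene one: a phone on speaker is an on-screen source and Greta reacts to it → diegetic.
Scene two: there is no source in the aisle and no one hears it — it's now underscore → non-diegetic.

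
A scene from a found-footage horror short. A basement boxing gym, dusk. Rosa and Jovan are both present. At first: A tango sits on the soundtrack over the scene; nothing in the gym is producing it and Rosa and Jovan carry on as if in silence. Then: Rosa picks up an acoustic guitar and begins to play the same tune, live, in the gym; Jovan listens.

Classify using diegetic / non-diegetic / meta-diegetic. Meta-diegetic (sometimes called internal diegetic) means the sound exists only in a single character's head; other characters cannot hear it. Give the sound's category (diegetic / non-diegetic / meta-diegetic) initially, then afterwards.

Initially: no in-world source exists and no character can hear it — underscore → non-diegetic.
Afterwards: an acoustic guitar is now a real source in the story world and the characters hear it → diegetic.

non-diegetic, diegetic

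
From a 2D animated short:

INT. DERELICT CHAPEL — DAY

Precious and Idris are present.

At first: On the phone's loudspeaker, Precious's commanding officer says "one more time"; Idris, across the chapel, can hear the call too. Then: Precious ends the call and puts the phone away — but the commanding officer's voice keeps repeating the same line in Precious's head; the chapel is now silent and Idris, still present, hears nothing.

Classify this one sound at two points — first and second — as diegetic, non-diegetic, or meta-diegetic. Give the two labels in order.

First: the loudspeaker is an in-world source; both Precious and Idris hear the call → diegetic.
Second: with the phone off, the voice continues only as Precious's private mental replay — Idris can't hear it → meta-diegetic.

diegetic, meta-diegetic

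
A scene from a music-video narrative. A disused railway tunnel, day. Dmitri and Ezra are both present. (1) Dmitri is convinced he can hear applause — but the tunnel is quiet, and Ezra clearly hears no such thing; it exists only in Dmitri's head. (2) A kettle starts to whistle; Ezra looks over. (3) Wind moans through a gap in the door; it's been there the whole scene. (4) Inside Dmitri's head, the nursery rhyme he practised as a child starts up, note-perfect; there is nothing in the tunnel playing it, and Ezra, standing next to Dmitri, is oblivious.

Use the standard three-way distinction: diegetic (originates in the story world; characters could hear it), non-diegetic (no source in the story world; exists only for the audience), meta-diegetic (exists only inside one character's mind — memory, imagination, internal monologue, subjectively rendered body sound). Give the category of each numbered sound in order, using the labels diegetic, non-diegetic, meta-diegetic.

Sound (1): subjective to Dmitri: the tunnel is silent and Ezra hears nothing, so meta-diegetic.
(2) is diegetic: an in-world source (a kettle); characters could hear it.
(3) is diegetic: ambient/room sound belonging to the story's physical space.
(4) the music is a memory playing inside Dmitri's mind alone; no real-world source, Ezra can't hear it → meta-diegetic.

meta-diegetic, diegetic, diegetic, meta-diegetic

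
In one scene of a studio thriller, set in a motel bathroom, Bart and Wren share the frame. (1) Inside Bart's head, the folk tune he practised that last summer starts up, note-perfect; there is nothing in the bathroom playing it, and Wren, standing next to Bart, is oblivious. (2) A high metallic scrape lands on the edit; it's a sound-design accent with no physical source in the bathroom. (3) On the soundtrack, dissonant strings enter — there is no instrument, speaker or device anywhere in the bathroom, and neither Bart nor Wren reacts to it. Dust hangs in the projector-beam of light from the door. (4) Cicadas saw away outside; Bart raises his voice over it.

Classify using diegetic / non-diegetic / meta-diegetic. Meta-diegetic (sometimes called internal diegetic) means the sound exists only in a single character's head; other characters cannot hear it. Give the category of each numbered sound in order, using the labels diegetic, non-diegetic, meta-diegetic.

(1) is meta-diegetic: the music is a memory playing inside Bart's mind alone; no real-world source, Wren can't hear it.
Sound (2): nothing in the scene produces it; it's an accent added for the audience, so non-diegetic.
(3) is non-diegetic: score with no on-screen or off-screen source; it exists for the audience alone.
Sound (4): cicadas is part of the location's real environment, so diegetic.

meta-diegetic, non-diegetic, non-diegetic, diegetic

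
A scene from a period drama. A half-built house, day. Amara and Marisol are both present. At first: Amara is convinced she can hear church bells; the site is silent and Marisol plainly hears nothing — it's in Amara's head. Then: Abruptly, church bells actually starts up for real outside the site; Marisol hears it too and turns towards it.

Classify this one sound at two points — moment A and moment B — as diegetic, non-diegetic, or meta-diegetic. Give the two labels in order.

meta-diegetic, diegetic

Moment A: only Amara 'hears' it — imagined, in her mind → meta-diegetic.
Moment B: now there's a real external source and Marisol hears it too — in the story world → diegetic.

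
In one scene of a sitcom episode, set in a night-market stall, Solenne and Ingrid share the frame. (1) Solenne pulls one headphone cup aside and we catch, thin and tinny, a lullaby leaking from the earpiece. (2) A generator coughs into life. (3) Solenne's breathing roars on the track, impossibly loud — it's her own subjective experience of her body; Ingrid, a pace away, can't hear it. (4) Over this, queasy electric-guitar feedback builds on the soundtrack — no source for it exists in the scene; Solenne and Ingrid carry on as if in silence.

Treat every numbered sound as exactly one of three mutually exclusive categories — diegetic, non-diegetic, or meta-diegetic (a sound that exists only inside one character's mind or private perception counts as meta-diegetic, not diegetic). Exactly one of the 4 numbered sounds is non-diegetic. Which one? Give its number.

(1) the earpiece is a real device on Solenne's head — source music → diegetic.
(2) a generator is a real object/event in the scene's world → diegetic.
(3) is meta-diegetic: point-of-audition from inside Solenne's body; not a sound in the room.
(4) it has no source in the story world and no character can hear it — it's underscore → non-diegetic.
Only (4) is non-diegetic.

4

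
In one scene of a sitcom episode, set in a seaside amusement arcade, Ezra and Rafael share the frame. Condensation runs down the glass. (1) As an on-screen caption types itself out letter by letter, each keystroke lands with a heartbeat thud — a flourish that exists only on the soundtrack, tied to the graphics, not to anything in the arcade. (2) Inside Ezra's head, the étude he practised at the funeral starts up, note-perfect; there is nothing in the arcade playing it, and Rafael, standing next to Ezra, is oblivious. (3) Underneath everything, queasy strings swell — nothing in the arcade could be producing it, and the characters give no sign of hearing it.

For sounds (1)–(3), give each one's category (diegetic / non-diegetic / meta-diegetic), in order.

non-diegetic, meta-diegetic, non-diegetic

Sound (1): it accompanies on-screen graphics, not anything inside the story world, so non-diegetic.
(2) the music is a memory playing inside Ezra's mind alone; no real-world source, Rafael can't hear it → meta-diegetic.
Sound (3): nothing in the arcade produces it and the characters don't hear it — pure soundtrack, so non-diegetic.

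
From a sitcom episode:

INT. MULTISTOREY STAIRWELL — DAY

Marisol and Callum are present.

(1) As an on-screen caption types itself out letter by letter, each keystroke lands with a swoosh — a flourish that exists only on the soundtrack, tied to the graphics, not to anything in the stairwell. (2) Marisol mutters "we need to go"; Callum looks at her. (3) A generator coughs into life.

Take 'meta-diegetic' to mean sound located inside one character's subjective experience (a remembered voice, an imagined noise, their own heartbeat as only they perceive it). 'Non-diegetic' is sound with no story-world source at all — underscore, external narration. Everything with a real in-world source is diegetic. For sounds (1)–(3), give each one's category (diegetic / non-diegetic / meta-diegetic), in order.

(1) is non-diegetic: the caption isn't part of the story world, so neither is the sound tied to it.
Sound (2): Marisol is a character speaking aloud in the scene, so diegetic.
Sound (3): the sound comes from a generator physically present in the location, so diegetic.

non-diegetic, diegetic, diegetic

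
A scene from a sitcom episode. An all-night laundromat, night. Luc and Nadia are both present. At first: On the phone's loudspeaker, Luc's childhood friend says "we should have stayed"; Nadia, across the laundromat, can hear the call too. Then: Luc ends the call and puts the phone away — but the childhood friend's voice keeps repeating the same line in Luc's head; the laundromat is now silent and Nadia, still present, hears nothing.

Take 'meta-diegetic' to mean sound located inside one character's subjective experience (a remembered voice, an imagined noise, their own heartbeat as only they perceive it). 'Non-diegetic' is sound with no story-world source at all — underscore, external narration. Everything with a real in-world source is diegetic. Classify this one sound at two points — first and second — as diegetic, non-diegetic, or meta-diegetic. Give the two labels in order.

diegetic, meta-diegetic

First: the loudspeaker is an in-world source; both Luc and Nadia hear the call → diegetic.
Second: with the phone off, the voice continues only as Luc's private mental replay — Nadia can't hear it → meta-diegetic.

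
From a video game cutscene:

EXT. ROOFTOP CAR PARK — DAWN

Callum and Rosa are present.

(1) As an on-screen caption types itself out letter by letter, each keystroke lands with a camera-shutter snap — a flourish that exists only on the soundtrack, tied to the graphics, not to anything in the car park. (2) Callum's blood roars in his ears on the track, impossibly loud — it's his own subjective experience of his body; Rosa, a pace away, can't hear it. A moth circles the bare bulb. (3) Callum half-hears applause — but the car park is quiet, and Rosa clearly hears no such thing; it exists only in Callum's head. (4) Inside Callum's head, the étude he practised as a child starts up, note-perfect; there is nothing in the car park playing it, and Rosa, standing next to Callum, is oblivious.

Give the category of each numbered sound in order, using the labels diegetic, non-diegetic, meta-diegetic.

Sound (1): sound married to a title/caption — outside the diegesis by definition, so non-diegetic.
(2) point-of-audition from inside Callum's body; not a sound in the room → meta-diegetic.
Sound (3): the sound is imagined by Callum; nothing in the story world is producing it and Rosa can't hear it, so meta-diegetic.
Sound (4): it lives in Callum's subjectivity, not in the car park, so meta-diegetic.

non-diegetic, meta-diegetic, meta-diegetic, meta-diegetic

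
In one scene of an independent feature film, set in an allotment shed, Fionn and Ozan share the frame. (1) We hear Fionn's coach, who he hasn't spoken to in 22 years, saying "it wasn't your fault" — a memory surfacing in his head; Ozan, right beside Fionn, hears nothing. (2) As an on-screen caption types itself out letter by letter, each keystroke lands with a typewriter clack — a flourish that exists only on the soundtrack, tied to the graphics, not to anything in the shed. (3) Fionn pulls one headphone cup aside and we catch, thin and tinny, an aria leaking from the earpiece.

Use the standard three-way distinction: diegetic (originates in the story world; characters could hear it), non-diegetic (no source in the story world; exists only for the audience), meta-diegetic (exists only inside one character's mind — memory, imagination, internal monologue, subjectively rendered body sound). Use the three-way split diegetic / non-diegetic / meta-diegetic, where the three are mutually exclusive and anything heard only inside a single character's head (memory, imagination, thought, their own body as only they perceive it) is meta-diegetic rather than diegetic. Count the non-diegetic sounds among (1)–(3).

1

(1) it's Fionn's recollection rendered as sound; the other character can't hear it → meta-diegetic.
(2) sound married to a title/caption — outside the diegesis by definition → non-diegetic.
(3) is diegetic: it's leaking from a physical pair of headphones in the scene.
Non-diegetic: (2) — that's 1.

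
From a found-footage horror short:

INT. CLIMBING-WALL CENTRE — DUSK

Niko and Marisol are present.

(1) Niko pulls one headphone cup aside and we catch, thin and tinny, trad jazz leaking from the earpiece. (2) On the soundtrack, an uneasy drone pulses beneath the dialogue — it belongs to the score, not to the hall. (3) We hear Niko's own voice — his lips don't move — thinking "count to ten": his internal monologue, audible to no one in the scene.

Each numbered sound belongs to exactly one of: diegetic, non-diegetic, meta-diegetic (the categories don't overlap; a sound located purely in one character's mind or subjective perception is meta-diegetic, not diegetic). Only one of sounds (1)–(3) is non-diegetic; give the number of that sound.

Sound (1): the headphones are an on-screen source, so diegetic.
Sound (2): score with no on-screen or off-screen source; it exists for the audience alone, so non-diegetic.
(3) it's Niko's unspoken thought, heard only by the audience via his subjectivity → meta-diegetic.
Only (2) is non-diegetic.

2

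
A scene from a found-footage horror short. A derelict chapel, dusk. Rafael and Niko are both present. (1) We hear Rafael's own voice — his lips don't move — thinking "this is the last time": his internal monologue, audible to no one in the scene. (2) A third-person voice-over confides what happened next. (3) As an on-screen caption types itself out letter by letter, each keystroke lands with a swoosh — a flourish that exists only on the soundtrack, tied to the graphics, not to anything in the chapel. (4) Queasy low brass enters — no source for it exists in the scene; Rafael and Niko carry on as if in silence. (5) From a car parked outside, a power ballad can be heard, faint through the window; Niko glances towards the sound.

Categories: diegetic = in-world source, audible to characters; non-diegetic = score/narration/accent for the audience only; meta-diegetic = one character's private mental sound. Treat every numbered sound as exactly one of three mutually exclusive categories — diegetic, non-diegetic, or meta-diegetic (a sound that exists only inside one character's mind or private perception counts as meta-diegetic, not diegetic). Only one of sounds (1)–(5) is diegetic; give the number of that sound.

5

(1) is meta-diegetic: internal monologue — inside Rafael's mind, not spoken into the scene.
(2) is non-diegetic: external voice-over — not a character, not heard by anyone in the scene.
(3) is non-diegetic: it accompanies on-screen graphics, not anything inside the story world.
Sound (4): score with no on-screen or off-screen source; it exists for the audience alone, so non-diegetic.
(5) the music has an off-screen but real-world source and a character hears it → diegetic.
Only (5) is diegetic.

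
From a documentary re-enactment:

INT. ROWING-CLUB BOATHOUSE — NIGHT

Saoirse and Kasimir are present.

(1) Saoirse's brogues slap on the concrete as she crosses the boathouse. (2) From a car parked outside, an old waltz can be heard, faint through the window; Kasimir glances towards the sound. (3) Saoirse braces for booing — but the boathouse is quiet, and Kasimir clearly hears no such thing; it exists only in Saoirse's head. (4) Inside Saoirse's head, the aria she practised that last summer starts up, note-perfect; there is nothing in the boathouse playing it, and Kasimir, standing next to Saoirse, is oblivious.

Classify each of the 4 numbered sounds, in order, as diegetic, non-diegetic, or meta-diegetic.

diegetic, diegetic, meta-diegetic, meta-diegetic

Sound (1): a character's body making contact with the set — an in-world sound, so diegetic.
(2) off-screen diegetic: the source is out of frame but still in the story's space → diegetic.
(3) the sound is imagined by Saoirse; nothing in the story world is producing it and Kasimir can't hear it → meta-diegetic.
(4) is meta-diegetic: the music is a memory playing inside Saoirse's mind alone; no real-world source, Kasimir can't hear it.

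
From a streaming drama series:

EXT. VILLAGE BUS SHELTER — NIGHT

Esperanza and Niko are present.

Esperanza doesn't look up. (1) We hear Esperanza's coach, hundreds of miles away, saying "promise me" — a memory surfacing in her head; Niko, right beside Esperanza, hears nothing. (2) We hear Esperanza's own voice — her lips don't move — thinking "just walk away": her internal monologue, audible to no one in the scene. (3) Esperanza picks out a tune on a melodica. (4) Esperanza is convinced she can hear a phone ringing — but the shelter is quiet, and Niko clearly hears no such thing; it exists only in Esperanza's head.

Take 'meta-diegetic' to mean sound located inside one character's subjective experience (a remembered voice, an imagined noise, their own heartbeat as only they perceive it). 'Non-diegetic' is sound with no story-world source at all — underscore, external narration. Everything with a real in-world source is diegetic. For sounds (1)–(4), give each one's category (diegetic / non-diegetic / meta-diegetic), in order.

Sound (1): the voice is a memory playing only inside Esperanza's mind; Niko can't hear it, so meta-diegetic.
Sound (2): internal monologue — inside Esperanza's mind, not spoken into the scene, so meta-diegetic.
(3) is diegetic: the instrument and the performer are both in the scene.
(4) subjective to Esperanza: the shelter is silent and Niko hears nothing → meta-diegetic.

meta-diegetic, meta-diegetic, diegetic, meta-diegetic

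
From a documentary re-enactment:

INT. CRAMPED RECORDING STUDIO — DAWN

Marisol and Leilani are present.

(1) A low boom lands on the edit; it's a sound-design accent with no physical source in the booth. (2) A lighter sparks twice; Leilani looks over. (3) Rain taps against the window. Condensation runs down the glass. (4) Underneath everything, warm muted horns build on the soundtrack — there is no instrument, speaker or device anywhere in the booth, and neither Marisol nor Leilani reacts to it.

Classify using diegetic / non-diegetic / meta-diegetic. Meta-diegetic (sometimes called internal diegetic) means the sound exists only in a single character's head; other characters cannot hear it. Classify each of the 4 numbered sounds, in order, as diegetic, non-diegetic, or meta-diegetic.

non-diegetic, diegetic, diegetic, non-diegetic

Sound (1): it's a sound-design accent with no in-world source; no one in the scene can hear it, so non-diegetic.
(2) the sound comes from a lighter physically present in the location → diegetic.
(3) is diegetic: it's the actual ambient sound of the location.
Sound (4): it has no source in the story world and no character can hear it — it's underscore, so non-diegetic.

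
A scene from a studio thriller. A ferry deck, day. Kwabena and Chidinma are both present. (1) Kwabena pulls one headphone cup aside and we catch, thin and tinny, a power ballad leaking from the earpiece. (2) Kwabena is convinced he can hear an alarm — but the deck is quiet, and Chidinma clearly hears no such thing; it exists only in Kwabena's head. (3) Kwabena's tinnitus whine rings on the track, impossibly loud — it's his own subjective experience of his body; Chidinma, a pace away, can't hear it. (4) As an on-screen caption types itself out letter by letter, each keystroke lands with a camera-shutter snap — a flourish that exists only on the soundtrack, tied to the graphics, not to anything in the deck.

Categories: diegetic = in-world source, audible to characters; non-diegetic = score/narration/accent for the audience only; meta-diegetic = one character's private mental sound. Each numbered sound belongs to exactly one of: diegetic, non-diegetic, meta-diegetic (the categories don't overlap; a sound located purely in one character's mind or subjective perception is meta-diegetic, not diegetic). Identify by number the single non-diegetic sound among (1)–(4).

4

Sound (1): the earpiece is a real device on Kwabena's head — source music, so diegetic.
(2) is meta-diegetic: the sound is imagined by Kwabena; nothing in the story world is producing it and Chidinma can't hear it.
Sound (3): it's Kwabena's internal bodily sensation rendered as sound; only Kwabena 'hears' it, so meta-diegetic.
(4) is non-diegetic: sound married to a title/caption — outside the diegesis by definition.
Only (4) is non-diegetic.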